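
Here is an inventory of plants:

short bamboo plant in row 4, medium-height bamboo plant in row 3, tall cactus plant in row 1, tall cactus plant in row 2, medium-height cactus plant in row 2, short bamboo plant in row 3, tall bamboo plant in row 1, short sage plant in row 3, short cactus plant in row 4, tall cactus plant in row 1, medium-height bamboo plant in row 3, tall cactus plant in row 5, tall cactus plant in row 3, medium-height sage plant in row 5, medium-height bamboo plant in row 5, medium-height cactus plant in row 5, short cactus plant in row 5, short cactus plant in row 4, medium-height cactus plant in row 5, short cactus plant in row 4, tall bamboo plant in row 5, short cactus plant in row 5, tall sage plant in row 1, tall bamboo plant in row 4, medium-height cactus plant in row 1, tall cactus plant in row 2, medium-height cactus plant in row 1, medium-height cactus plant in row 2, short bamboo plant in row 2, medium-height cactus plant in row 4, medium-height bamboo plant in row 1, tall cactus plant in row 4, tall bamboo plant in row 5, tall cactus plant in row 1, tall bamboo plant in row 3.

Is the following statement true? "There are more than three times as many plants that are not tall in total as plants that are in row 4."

plants that are not tall: 21.
plants in row 4: 7.
The claim requires 21 > 3 × 7 = 21, which does not hold.

False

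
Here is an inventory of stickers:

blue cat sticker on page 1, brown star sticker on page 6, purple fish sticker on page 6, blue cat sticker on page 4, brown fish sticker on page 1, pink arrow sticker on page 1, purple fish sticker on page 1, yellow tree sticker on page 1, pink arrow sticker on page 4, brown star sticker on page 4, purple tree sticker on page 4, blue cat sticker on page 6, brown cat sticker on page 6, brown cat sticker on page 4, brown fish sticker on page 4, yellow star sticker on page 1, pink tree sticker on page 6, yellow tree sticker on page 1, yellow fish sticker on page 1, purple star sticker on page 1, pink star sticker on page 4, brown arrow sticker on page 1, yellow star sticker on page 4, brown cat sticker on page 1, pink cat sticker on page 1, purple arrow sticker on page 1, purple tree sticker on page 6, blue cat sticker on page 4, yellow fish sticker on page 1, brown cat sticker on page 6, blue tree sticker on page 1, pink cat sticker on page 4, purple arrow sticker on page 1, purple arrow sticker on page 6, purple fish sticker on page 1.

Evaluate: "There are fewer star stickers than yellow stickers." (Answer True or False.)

False

|star stickers| = 6.
|yellow stickers| = 6.
The claim requires 6 < 6, which does not hold.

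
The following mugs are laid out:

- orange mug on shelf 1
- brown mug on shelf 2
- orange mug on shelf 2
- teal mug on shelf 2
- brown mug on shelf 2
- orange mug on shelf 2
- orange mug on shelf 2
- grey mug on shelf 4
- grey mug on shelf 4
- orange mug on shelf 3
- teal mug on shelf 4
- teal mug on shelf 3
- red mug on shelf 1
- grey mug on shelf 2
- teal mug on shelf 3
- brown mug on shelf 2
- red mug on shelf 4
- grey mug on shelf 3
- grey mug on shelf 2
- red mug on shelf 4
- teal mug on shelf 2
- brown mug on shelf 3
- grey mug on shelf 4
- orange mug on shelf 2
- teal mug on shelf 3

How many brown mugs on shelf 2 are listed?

3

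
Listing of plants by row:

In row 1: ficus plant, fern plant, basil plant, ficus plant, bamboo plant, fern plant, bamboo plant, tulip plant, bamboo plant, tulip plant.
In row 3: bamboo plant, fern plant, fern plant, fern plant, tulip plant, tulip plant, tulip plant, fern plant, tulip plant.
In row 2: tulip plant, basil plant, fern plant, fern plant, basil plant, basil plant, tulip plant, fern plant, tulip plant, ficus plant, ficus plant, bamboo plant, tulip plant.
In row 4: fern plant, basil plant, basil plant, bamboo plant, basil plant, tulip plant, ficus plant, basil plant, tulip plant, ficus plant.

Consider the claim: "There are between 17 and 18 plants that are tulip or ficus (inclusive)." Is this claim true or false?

There are 18 plants that are tulip or ficus.
The claim requires 17 ≤ 18 ≤ 18, which holds.

True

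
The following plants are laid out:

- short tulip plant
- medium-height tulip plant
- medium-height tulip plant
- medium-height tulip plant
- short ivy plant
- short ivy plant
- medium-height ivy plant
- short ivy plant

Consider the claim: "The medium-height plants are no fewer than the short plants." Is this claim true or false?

True

medium-height plants: 4.
short plants: 4.
The claim requires 4 ≥ 4, which holds.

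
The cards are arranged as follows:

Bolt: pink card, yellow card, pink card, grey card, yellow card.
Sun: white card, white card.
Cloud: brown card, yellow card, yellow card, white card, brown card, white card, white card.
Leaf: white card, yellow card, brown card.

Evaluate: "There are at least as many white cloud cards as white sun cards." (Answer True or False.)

white cloud cards: 3.
white sun cards: 2.
The claim requires 3 ≥ 2, which holds.

True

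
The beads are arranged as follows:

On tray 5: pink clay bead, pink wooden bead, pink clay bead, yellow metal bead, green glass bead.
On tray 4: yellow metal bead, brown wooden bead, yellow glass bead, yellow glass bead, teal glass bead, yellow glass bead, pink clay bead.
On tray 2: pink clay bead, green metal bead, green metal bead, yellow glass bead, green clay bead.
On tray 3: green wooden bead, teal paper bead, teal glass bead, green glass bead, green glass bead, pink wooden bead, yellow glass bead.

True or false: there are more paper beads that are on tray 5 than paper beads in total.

False

|paper beads on tray 5| = 0.
|paper beads| = 1.
The claim requires 0 > 1, which does not hold.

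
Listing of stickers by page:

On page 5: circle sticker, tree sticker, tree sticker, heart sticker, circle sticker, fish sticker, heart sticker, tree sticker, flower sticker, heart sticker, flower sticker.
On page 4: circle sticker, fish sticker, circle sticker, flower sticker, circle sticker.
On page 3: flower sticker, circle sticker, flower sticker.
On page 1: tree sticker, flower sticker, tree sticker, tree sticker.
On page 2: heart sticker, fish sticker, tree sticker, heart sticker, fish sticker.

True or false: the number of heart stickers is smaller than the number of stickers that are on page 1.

There are 5 heart stickers.
There are 4 stickers on page 1.
The claim requires 5 < 4, which does not hold.

False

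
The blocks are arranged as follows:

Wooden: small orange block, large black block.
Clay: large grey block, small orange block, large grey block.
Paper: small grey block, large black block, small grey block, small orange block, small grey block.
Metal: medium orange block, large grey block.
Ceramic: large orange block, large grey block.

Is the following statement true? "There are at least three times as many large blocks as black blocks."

large blocks: 7.
black blocks: 2.
The claim requires 7 ≥ 3 × 2 = 6, which holds.

True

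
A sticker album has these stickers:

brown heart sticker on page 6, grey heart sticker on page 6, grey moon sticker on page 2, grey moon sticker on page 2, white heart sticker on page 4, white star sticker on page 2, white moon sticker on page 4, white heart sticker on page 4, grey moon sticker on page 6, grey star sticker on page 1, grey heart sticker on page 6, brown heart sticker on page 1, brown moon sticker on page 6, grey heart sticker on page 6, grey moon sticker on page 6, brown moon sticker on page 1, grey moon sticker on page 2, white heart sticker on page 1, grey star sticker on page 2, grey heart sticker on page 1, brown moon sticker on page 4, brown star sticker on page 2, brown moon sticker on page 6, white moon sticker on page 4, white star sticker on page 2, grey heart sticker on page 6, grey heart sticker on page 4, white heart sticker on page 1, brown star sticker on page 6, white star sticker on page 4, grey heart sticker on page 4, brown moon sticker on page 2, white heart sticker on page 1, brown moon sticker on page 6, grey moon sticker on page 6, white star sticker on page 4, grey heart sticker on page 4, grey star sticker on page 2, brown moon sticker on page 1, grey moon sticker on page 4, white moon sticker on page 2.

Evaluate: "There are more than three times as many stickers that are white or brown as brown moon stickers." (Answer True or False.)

|stickers that are white or brown| = 23.
|brown moon stickers| = 7.
The claim requires 23 > 3 × 7 = 21, which holds.

True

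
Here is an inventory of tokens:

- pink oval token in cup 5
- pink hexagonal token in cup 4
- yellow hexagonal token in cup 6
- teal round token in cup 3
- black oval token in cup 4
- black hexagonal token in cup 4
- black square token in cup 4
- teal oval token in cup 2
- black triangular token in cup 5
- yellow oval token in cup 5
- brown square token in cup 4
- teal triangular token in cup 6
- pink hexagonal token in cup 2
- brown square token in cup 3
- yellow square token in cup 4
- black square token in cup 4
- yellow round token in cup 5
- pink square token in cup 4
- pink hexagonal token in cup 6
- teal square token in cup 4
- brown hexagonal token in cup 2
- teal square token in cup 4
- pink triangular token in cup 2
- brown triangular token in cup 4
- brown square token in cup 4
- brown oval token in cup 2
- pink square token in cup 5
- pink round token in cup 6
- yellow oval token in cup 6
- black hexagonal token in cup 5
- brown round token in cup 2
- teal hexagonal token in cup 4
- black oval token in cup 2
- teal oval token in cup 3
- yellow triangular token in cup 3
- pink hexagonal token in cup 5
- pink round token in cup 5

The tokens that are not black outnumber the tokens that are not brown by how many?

0

tokens that are not black: 30.
tokens that are not brown: 30.
30 − 30 = 0.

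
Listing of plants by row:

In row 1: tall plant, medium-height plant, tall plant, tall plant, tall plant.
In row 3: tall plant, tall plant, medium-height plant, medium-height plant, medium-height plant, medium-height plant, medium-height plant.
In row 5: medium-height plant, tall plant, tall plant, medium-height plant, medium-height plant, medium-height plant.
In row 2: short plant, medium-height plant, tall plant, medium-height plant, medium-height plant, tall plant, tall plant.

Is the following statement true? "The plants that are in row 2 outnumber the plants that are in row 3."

There are 7 plants in row 2.
There are 7 plants in row 3.
The claim requires 7 > 7, which does not hold.

False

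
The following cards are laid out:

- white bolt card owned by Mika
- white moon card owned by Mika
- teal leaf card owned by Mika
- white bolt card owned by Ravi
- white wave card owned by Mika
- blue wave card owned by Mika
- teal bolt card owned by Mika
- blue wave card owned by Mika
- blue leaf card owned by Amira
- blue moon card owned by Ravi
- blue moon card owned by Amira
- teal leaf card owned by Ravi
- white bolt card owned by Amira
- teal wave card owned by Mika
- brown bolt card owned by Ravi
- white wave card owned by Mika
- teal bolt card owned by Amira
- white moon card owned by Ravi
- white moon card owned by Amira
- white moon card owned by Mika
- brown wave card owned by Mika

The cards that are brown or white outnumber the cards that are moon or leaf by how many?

cards that are brown or white: 11.
cards that are moon or leaf: 9.
11 − 9 = 2.

2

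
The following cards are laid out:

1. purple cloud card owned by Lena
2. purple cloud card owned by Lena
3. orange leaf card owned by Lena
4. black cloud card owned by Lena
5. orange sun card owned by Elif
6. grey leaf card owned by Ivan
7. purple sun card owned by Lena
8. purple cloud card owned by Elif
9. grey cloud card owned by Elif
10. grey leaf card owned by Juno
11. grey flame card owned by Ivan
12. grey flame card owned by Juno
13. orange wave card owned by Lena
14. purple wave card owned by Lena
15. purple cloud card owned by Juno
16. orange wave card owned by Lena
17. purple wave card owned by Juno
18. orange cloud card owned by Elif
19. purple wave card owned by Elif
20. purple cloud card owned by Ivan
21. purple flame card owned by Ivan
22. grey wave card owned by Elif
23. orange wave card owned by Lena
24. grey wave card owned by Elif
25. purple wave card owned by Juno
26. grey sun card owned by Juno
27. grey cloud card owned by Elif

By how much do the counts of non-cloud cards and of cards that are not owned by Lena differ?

non-cloud cards: 18. cards that are not owned by Lena: 18.
|18 − 18| = 18 − 18 = 0.

0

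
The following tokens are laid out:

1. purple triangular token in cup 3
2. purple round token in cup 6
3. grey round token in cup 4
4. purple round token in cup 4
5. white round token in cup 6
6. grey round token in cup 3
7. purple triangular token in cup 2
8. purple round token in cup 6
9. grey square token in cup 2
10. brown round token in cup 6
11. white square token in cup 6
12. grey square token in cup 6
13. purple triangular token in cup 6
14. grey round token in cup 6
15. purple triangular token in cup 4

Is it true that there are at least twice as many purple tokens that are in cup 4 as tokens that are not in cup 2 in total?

|purple tokens in cup 4| = 2.
|tokens that are not in cup 2| = 13.
The claim requires 2 ≥ 2 × 13 = 26, which does not hold.

False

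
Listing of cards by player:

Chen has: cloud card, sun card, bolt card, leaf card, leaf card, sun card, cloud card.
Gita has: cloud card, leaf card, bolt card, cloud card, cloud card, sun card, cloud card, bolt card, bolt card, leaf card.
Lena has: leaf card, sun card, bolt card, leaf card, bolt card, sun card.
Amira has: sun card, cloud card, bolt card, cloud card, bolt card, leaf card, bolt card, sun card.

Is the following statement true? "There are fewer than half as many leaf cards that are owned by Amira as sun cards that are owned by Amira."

|leaf cards owned by Amira| = 1.
|sun cards owned by Amira| = 2.
The claim requires 2 × 1 = 2 < 2, which does not hold.

False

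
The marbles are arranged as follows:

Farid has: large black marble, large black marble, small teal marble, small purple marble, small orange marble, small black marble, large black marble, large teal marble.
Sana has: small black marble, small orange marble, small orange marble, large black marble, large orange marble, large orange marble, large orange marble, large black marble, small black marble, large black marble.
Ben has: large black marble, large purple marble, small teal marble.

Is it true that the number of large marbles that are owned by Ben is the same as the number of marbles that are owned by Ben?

large marbles owned by Ben: 2.
marbles owned by Ben: 3.
The claim requires 2 = 3, which does not hold.

False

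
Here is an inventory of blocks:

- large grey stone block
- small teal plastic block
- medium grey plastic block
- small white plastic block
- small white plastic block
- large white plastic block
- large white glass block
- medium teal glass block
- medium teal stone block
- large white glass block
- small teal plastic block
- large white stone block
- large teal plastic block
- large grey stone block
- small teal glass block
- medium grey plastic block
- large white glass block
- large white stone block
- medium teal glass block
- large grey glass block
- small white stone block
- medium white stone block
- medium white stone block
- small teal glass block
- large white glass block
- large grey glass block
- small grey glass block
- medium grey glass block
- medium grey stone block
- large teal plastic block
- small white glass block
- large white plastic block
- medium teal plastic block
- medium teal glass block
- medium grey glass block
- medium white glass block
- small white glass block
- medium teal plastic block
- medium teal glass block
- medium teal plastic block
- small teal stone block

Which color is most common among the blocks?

white

Counts by color: white 16, teal 15, grey 10.
The maximum is 16, held uniquely by white.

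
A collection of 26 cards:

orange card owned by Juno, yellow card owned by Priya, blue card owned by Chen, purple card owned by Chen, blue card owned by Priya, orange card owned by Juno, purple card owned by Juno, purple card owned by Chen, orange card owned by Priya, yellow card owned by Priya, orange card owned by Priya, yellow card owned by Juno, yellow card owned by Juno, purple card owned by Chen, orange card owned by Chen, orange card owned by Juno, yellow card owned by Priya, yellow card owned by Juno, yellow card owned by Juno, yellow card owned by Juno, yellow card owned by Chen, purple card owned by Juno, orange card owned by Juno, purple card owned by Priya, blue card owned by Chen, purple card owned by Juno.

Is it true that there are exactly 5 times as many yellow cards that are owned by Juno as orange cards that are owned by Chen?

True

Count of yellow cards owned by Juno: 5.
Count of orange cards owned by Chen: 1.
The claim requires 5 = 5 × 1 = 5, which holds.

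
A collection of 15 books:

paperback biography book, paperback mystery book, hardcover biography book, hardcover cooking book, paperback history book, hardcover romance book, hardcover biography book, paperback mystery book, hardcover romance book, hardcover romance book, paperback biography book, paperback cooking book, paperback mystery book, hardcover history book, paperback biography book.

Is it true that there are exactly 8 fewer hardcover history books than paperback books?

There is 1 hardcover history book.
There are 8 paperback books.
The claim requires 8 − 1 (= 7) to equal 8, which does not hold.

False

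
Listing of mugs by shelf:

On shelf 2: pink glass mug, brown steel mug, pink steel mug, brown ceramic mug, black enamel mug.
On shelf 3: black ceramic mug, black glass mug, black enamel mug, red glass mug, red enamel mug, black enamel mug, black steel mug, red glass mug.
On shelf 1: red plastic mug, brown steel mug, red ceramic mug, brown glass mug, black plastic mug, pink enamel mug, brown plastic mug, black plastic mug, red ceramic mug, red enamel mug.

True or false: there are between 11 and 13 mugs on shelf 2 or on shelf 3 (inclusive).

True

|mugs on shelf 2 or on shelf 3| = 13.
The claim requires 11 ≤ 13 ≤ 13, which holds.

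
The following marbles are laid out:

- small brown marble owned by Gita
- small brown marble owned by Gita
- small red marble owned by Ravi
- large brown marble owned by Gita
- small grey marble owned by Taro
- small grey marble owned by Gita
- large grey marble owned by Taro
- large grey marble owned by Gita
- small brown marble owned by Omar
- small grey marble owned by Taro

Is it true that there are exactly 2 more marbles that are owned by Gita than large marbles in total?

Count of marbles owned by Gita: 5.
There are 3 large marbles.
The claim requires 5 − 3 (= 2) to equal 2, which holds.

True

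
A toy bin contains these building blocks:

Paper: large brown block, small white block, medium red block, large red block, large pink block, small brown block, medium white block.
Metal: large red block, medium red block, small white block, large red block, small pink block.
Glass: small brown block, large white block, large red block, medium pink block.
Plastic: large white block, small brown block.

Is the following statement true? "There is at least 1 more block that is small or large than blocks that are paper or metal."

|blocks that are small or large| = 14.
|blocks that are paper or metal| = 12.
The claim requires 14 − 12 = 2 ≥ 1, which holds.

True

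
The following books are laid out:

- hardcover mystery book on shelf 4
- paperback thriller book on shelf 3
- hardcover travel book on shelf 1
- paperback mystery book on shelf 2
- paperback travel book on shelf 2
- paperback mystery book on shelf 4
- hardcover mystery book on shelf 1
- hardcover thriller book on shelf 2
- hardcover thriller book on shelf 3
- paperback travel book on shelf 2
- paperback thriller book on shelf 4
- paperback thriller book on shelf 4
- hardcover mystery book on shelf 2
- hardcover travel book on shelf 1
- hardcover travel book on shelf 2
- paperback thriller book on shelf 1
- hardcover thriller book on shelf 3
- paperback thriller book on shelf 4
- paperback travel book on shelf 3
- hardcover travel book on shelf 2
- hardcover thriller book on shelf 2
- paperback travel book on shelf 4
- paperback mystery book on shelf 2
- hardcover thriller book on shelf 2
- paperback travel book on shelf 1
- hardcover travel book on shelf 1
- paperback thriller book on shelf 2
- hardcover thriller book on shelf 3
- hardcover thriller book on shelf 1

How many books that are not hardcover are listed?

14

Total books: 29; with the excluded value: 15; remaining 29 − 15 = 14.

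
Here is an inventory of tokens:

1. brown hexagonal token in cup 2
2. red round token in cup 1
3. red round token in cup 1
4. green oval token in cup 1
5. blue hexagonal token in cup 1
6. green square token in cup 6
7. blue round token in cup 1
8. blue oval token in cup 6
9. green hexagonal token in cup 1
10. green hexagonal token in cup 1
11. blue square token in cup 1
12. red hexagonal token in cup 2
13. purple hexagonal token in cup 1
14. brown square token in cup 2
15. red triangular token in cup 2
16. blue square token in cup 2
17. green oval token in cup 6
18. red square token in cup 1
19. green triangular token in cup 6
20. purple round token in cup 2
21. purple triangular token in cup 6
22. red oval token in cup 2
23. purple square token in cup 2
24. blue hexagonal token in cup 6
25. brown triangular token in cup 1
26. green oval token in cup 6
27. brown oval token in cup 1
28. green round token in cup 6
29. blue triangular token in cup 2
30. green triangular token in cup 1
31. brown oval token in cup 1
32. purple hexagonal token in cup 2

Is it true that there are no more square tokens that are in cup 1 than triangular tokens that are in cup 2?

True

|square tokens in cup 1| = 2.
|triangular tokens in cup 2| = 2.
The claim requires 2 ≤ 2, which holds.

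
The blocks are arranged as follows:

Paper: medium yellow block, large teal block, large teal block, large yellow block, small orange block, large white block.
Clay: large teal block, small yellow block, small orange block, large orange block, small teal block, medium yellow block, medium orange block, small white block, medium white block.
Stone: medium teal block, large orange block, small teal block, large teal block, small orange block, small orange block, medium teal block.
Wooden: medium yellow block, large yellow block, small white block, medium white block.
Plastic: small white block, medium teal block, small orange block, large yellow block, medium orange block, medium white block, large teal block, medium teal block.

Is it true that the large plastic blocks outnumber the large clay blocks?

There are 2 large plastic blocks.
There are 2 large clay blocks.
The claim requires 2 > 2, which does not hold.

False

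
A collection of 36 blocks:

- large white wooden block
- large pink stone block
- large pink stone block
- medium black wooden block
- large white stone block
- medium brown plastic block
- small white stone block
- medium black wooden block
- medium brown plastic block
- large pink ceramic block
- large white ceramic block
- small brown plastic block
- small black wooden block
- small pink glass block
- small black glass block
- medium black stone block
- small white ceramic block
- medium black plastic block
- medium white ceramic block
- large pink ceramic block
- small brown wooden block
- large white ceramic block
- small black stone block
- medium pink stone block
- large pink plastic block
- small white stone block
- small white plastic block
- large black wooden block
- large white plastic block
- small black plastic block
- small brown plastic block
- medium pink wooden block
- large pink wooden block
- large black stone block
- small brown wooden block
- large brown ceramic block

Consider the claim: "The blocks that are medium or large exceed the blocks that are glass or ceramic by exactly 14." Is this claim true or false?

True

|blocks that are medium or large| = 23.
|blocks that are glass or ceramic| = 9.
The claim requires 23 − 9 (= 14) to equal 14, which holds.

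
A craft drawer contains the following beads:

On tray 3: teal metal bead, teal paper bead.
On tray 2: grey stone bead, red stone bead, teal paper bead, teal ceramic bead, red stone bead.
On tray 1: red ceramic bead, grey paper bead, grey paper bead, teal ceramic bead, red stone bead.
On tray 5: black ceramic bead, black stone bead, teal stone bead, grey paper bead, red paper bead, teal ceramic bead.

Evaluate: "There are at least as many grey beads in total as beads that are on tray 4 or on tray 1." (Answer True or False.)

grey beads: 4.
beads on tray 4 or on tray 1: 5.
The claim requires 4 ≥ 5, which does not hold.

False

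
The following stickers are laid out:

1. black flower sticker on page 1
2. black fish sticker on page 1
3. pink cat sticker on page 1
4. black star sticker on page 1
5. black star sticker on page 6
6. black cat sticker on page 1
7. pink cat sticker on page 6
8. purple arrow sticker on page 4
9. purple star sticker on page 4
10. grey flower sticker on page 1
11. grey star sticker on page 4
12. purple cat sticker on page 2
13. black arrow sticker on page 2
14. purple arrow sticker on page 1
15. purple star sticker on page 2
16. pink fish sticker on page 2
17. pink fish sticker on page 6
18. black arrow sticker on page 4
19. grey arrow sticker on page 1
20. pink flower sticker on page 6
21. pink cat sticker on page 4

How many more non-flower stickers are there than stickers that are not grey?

0

non-flower stickers: 18.
stickers that are not grey: 18.
18 − 18 = 0.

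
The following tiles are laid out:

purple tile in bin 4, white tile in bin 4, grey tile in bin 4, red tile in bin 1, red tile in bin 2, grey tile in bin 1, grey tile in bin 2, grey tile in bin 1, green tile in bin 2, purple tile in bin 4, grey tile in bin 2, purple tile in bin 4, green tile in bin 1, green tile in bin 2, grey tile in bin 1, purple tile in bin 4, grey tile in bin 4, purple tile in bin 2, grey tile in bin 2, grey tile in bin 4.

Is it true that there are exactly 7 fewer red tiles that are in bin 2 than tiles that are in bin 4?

True

red tiles in bin 2: 1.
tiles in bin 4: 8.
The claim requires 8 − 1 (= 7) to equal 7, which holds.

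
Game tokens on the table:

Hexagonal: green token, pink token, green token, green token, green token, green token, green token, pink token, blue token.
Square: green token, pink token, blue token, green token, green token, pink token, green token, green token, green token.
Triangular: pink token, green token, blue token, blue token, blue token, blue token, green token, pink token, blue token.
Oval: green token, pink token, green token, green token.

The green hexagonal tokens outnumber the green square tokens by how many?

0

green hexagonal tokens: 6.
green square tokens: 6.
6 − 6 = 0.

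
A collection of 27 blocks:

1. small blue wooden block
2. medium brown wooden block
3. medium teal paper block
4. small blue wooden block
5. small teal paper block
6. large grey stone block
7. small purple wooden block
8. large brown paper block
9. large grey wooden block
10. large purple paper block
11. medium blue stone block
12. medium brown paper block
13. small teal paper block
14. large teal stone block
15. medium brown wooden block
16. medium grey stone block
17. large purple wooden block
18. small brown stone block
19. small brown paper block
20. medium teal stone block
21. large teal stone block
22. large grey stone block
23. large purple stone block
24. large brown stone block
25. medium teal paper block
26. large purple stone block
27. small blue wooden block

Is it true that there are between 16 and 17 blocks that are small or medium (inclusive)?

blocks that are small or medium: 16.
The claim requires 16 ≤ 16 ≤ 17, which holds.

True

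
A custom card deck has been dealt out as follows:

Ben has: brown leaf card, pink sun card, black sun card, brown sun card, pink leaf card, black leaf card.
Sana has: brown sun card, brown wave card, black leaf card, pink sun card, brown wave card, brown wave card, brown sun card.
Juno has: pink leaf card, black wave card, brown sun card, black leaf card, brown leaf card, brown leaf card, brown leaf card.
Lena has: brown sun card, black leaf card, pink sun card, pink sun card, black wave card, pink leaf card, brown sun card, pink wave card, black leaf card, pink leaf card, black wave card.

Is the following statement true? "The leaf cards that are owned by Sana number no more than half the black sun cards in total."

Count of leaf cards owned by Sana: 1.
There is 1 black sun card.
The claim requires 2 × 1 = 2 ≤ 1, which does not hold.

False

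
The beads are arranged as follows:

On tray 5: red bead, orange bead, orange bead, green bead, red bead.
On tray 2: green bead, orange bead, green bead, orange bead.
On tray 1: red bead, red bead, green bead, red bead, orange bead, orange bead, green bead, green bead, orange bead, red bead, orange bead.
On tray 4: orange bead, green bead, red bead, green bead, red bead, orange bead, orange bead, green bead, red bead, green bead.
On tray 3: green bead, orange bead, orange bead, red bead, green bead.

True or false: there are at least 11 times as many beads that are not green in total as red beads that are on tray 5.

True

|beads that are not green| = 23.
|red beads on tray 5| = 2.
The claim requires 23 ≥ 11 × 2 = 22, which holds.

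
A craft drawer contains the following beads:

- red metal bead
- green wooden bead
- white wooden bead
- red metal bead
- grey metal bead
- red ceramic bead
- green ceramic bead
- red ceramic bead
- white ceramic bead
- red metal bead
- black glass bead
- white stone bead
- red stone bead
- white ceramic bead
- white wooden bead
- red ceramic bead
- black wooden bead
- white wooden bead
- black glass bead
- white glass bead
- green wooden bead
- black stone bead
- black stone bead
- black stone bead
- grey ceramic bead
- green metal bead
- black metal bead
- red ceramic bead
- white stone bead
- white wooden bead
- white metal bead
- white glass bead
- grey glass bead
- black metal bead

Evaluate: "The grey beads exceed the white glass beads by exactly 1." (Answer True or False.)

True

grey beads: 3.
white glass beads: 2.
The claim requires 3 − 2 (= 1) to equal 1, which holds.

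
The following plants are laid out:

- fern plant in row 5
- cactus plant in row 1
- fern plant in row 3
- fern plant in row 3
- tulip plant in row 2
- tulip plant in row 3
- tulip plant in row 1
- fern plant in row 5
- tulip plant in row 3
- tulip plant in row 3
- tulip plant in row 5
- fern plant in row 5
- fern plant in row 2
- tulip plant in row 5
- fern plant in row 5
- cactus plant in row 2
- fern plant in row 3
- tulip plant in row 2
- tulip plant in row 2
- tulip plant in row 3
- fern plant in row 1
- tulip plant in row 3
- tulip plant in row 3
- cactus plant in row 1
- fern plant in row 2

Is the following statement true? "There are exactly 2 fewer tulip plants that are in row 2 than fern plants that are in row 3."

There are 3 tulip plants in row 2.
There are 3 fern plants in row 3.
The claim requires 3 − 3 (= 0) to equal 2, which does not hold.

False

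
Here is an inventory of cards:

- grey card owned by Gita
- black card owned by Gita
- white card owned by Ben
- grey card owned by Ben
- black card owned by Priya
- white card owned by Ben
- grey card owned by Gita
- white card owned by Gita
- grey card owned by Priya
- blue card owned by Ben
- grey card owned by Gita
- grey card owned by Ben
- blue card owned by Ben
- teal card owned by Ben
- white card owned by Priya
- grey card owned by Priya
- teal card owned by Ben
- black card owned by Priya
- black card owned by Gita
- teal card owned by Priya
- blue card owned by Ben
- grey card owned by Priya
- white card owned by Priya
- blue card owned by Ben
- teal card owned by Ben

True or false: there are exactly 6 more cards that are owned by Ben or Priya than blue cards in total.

False

cards owned by Ben or Priya: 19.
blue cards: 4.
The claim requires 19 − 4 (= 15) to equal 6, which does not hold.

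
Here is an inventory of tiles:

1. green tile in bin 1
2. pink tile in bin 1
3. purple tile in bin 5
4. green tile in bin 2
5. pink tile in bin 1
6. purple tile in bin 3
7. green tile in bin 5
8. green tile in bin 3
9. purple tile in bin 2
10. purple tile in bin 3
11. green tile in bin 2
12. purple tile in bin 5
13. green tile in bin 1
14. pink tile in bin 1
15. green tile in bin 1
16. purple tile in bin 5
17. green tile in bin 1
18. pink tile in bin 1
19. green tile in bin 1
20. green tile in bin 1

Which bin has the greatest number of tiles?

bin 1

Counts by bin: bin 1→10, bin 5→4, bin 2→3, bin 3→3.
The maximum is 10, held uniquely by bin 1.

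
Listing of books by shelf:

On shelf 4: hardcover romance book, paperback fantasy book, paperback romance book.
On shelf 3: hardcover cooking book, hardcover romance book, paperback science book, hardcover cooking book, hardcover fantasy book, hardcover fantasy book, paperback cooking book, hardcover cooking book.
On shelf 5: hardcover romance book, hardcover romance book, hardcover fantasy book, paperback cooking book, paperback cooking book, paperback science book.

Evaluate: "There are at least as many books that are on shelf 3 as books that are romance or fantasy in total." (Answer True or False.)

books on shelf 3: 8.
books that are romance or fantasy: 9.
The claim requires 8 ≥ 9, which does not hold.

False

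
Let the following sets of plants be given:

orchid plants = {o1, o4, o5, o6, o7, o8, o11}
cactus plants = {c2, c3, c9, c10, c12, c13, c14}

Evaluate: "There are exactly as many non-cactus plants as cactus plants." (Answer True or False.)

|non-cactus plants| = 7.
|cactus plants| = 7.
The claim requires 7 = 7, which holds.

True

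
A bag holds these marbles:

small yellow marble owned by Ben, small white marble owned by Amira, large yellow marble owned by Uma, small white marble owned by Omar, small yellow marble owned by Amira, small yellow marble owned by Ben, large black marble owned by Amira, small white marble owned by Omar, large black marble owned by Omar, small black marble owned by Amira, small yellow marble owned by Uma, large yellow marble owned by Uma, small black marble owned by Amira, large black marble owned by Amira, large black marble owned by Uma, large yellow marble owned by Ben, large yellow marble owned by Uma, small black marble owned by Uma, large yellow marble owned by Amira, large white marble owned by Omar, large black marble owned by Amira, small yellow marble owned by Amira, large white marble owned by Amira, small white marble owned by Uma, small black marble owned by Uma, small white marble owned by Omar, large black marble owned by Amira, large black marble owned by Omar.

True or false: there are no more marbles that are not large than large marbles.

There are 14 marbles that are not large.
There are 14 large marbles.
The claim requires 14 ≤ 14, which holds.

True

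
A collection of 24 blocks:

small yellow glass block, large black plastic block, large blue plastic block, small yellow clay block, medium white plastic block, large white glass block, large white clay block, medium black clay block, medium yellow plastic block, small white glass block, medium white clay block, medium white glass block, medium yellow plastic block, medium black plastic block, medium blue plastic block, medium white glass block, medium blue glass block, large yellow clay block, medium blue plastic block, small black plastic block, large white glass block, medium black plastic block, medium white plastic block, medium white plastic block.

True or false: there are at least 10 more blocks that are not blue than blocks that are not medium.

True

There are 20 blocks that are not blue.
There are 10 blocks that are not medium.
The claim requires 20 − 10 = 10 ≥ 10, which holds.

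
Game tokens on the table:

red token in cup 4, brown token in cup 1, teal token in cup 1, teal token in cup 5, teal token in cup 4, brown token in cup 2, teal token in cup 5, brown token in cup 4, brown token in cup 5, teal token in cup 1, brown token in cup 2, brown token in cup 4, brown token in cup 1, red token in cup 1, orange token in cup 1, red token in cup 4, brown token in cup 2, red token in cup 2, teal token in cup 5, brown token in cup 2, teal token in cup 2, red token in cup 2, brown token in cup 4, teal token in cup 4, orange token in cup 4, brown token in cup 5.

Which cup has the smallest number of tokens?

cup 5

Counts by cup: cup 4→8, cup 2→7, cup 1→6, cup 5→5.
The minimum is 5, held uniquely by cup 5.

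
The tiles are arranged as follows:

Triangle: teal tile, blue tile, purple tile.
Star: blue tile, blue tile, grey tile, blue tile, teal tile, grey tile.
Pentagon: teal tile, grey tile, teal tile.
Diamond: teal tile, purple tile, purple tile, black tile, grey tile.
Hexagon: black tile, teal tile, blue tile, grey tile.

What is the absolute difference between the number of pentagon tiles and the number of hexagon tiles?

1

pentagon tiles: 3. hexagon tiles: 4.
|3 − 4| = 4 − 3 = 1.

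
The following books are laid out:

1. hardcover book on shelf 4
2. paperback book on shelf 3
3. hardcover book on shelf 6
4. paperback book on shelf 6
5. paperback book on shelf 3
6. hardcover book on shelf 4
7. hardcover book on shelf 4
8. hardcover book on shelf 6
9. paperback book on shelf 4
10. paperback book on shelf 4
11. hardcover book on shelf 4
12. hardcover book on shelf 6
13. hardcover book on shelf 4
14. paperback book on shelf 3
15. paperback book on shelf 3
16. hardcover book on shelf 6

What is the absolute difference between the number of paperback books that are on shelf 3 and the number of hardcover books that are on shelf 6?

0

paperback books on shelf 3: 4. hardcover books on shelf 6: 4.
|4 − 4| = 4 − 4 = 0.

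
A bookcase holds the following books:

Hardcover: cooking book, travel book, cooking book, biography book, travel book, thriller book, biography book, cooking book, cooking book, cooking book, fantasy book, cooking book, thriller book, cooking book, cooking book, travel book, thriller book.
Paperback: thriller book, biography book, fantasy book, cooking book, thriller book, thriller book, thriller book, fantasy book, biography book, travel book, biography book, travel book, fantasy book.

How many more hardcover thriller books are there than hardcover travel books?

0

hardcover thriller books: 3.
hardcover travel books: 3.
3 − 3 = 0.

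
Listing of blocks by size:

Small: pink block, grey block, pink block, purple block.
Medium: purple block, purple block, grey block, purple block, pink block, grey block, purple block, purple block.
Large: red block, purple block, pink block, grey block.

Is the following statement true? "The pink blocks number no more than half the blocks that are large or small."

There are 4 pink blocks.
There are 8 blocks that are large or small.
The claim requires 2 × 4 = 8 ≤ 8, which holds.

True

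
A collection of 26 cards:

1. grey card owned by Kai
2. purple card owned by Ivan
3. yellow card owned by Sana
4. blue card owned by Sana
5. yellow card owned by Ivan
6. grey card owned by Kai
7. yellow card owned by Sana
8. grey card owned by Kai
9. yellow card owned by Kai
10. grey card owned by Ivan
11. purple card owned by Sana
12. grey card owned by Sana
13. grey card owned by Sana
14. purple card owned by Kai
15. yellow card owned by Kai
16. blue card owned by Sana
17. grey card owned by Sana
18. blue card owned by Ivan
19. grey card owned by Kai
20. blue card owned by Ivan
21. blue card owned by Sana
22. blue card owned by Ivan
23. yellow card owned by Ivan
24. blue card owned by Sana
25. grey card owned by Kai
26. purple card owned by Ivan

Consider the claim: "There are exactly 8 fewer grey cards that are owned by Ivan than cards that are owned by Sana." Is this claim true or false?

|grey cards owned by Ivan| = 1.
|cards owned by Sana| = 10.
The claim requires 10 − 1 (= 9) to equal 8, which does not hold.

False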